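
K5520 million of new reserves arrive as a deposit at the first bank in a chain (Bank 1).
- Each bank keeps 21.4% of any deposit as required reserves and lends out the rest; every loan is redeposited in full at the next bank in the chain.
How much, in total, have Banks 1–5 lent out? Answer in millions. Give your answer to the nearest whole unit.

K14192 million

Bank i lends (1 − rr)^i of the original deposit: Bank 1 lends 5520·0.7860 = 4338.7200, Bank 2 lends 5520·0.7860² ≈ 3410.2339, and so on.
Summing a geometric series: total = 5520·[0.7860·(1 − 0.7860^5) / (1 − 0.7860)] ≈ 14192.1942 million.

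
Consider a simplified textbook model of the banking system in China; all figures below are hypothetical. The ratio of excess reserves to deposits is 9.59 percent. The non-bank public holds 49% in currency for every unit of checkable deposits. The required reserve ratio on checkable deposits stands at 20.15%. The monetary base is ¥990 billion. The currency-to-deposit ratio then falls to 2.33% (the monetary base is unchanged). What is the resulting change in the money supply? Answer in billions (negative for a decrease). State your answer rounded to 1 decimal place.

¥1285.5 billion

Initially m₁ = (1 + 0.49) / (0.2015 + 0.0959 + 0.49) ≈ 1.89230, so M₁ = 1.89230 × 990 = 1873.377 billion.
After the change m₂ = (1 + 0.0233) / (0.2015 + 0.0959 + 0.0233) ≈ 3.19083, so M₂ = 3.19083 × 990 = 3158.9217 billion.
ΔM = M₂ − M₁ = 3158.9217 − 1873.377 = 1285.5447 billion.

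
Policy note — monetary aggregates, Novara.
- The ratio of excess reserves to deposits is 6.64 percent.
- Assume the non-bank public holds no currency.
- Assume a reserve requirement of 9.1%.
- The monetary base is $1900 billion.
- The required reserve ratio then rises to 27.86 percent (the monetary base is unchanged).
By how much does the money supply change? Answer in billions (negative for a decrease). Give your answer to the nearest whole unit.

-6564 billion

Initially m₁ = 1 / (0.091 + 0.0664) ≈ 6.35324, so M₁ = 6.35324 × 1900 = 12071.156 billion.
After the change m₂ = 1 / (0.2786 + 0.0664) ≈ 2.89855, so M₂ = 2.89855 × 1900 = 5507.245 billion.
ΔM = M₂ − M₁ = 5507.245 − 12071.156 = -6563.911 billion.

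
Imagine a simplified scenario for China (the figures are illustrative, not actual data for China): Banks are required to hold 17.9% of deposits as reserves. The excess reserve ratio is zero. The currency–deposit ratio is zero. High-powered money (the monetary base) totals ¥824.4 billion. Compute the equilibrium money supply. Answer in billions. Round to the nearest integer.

With no currency drain or excess reserves, the money multiplier is m = 1/rr = 1/0.179 ≈ 5.5866.
Money supply M = m × MB = 5.5866 × 824.4 ≈ 4605.593 billion.

¥4606 billion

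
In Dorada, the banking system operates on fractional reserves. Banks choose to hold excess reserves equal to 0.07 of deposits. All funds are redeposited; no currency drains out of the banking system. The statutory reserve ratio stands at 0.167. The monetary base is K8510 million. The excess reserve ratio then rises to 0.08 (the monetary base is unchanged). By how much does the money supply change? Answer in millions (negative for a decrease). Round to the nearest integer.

-1454 million

Initially m₁ = 1 / (0.167 + 0.07) ≈ 4.21941, so M₁ = 4.21941 × 8510 = 35907.1791 million.
After the change m₂ = 1 / (0.167 + 0.08) ≈ 4.04858, so M₂ = 4.04858 × 8510 = 34453.4158 million.
ΔM = M₂ − M₁ = 34453.4158 − 35907.1791 = -1453.7633 million.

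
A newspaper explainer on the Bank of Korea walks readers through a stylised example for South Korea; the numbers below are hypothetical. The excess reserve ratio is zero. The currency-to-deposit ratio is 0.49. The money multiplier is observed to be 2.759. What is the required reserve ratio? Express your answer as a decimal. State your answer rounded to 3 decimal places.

0.050

Using m = 2.759. Since m = (1 + c)/(c + rr + e), the denominator satisfies c + rr + e = (1 + c)/m = (1 + 0.49) / 2.759 ≈ 0.540051.
With c = 0.49 and e = 0, the required reserve ratio is 0.540051 − 0.49 − 0 = 0.050051.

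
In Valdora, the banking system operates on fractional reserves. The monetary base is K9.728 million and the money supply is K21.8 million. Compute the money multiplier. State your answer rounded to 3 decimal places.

2.241

The money multiplier is m = M / MB = 21.8 / 9.728 ≈ 2.24095.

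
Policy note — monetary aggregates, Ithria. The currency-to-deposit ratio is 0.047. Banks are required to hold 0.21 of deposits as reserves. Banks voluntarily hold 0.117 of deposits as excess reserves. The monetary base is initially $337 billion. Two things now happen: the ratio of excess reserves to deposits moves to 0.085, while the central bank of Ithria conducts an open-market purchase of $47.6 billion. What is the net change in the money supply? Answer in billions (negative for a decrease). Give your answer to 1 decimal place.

$234.0 billion

Before: m₁ = (1 + 0.047) / (0.21 + 0.117 + 0.047) ≈ 2.79947, MB₁ = 337, so M₁ = 2.79947 × 337 ≈ 943.4214 billion.
After: m₂ = (1 + 0.047) / (0.21 + 0.085 + 0.047) ≈ 3.06140, MB₂ = 337 + 47.6 = 384.6, so M₂ = 3.06140 × 384.6 ≈ 1177.4144 billion.
ΔM = M₂ − M₁ = 1177.4144 − 943.4214 = 233.993 billion.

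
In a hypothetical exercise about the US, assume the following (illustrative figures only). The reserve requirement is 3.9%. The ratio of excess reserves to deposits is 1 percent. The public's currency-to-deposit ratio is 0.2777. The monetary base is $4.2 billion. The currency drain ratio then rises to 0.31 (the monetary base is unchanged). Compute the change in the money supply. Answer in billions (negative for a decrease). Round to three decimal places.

-1.100 billion

Initially m₁ = (1 + 0.2777) / (0.039 + 0.01 + 0.2777) ≈ 3.91093, so M₁ = 3.91093 × 4.2 ≈ 16.4259 billion.
After the change m₂ = (1 + 0.31) / (0.039 + 0.01 + 0.31) ≈ 3.64903, so M₂ = 3.64903 × 4.2 ≈ 15.3259 billion.
ΔM = M₂ − M₁ = 15.3259 − 16.4259 = -1.1 billion.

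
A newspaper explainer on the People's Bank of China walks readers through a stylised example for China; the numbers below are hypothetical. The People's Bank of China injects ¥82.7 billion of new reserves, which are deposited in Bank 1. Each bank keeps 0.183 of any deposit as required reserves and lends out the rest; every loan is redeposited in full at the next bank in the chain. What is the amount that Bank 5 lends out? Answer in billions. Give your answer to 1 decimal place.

Each bank lends a fraction (1 − rr) = 0.8170 of the deposit it receives, so Bank 5 receives 82.7·0.8170^4 and lends 82.7·0.8170^5 ≈ 30.1034 billion.

¥30.1 billion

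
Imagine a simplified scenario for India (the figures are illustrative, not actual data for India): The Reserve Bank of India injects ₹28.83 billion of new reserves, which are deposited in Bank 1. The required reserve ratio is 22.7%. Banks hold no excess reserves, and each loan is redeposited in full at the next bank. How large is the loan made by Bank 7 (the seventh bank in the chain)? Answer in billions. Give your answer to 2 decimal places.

Each bank lends a fraction (1 − rr) = 0.7730 of the deposit it receives, so Bank 7 receives 28.83·0.7730^6 and lends 28.83·0.7730^7 ≈ 4.7545 billion.

₹4.75 billion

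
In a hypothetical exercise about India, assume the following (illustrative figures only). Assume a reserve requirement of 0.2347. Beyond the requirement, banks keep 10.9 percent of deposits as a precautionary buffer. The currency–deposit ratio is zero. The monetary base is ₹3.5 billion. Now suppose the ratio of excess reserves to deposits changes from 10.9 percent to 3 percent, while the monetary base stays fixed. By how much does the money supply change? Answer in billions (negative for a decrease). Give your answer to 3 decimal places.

₹3.039 billion

Initially m₁ = 1 / (0.2347 + 0.109) ≈ 2.90951, so M₁ = 2.90951 × 3.5 ≈ 10.1833 billion.
After the change m₂ = 1 / (0.2347 + 0.03) ≈ 3.77786, so M₂ = 3.77786 × 3.5 ≈ 13.2225 billion.
ΔM = M₂ − M₁ = 13.2225 − 10.1833 = 3.0392 billion.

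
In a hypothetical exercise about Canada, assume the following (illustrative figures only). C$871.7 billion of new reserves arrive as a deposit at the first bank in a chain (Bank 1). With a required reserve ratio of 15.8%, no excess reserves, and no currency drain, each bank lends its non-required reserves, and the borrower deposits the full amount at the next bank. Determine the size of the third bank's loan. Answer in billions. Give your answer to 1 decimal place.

C$520.4 billion

Each bank lends a fraction (1 − rr) = 0.8420 of the deposit it receives, so Bank 3 receives 871.7·0.8420^2 and lends 871.7·0.8420^3 ≈ 520.3593 billion.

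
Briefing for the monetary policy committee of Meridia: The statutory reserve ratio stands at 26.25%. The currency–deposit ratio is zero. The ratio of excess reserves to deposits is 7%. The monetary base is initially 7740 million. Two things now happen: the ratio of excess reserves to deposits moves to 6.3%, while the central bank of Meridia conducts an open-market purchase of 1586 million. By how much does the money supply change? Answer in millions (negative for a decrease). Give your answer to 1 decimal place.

Before: m₁ = 1 / (0.2625 + 0.07) ≈ 3.007519, MB₁ = 7740, so M₁ = 3.007519 × 7740 ≈ 23278.1971 million.
After: m₂ = 1 / (0.2625 + 0.063) ≈ 3.072197, MB₂ = 7740 + 1586 = 9326, so M₂ = 3.072197 × 9326 ≈ 28651.3092 million.
ΔM = M₂ − M₁ = 28651.3092 − 23278.1971 = 5373.1121 million.

5373.1 million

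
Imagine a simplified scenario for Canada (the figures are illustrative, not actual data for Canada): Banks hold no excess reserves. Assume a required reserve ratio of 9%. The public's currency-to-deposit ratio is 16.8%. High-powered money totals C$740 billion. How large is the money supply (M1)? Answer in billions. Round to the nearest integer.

C$3350 billion

The money multiplier is m = (1 + c) / (rr + c) = (1 + 0.168) / (0.09 + 0.168) ≈ 4.5271.
So M = m × MB = 4.5271 × 740 = 3350.054 billion.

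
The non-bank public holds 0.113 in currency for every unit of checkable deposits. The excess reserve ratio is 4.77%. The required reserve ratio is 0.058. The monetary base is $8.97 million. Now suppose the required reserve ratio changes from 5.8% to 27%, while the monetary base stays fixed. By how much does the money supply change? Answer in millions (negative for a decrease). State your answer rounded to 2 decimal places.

-22.47 million

Initially m₁ = (1 + 0.113) / (0.058 + 0.0477 + 0.113) ≈ 5.0892, so M₁ = 5.0892 × 8.97 ≈ 45.6501 million.
After the change m₂ = (1 + 0.113) / (0.27 + 0.0477 + 0.113) ≈ 2.5842, so M₂ = 2.5842 × 8.97 ≈ 23.1803 million.
ΔM = M₂ − M₁ = 23.1803 − 45.6501 = -22.4698 million.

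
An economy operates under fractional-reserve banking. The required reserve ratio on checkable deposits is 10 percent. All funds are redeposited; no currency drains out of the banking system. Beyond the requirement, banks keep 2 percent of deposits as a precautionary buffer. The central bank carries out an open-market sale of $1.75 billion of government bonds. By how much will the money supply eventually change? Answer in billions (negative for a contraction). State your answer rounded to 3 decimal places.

The money multiplier is m = 1 / (rr + e) = 1 / (0.1 + 0.02) ≈ 8.33333.
The sale removes 1.75 billion of base, so ΔM = m × ΔMB = 8.33333 × (−1.75) ≈ -14.5833 billion.

-14.583 billion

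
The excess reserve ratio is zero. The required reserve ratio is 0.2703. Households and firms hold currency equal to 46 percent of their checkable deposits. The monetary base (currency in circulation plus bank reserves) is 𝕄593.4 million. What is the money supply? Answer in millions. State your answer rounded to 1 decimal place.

The money multiplier is m = (1 + c) / (rr + c) = (1 + 0.46) / (0.2703 + 0.46) ≈ 1.99918.
So M = m × MB = 1.99918 × 593.4 ≈ 1186.3134 million.

𝕄1186.3 million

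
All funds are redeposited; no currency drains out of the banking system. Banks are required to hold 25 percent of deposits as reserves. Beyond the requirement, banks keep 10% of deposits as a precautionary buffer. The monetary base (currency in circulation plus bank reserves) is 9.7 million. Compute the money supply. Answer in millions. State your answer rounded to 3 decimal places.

The money multiplier is m = 1 / (rr + e) = 1 / (0.25 + 0.1) ≈ 2.85714.
So M = m × MB = 2.85714 × 9.7 ≈ 27.7143 million.

27.714 million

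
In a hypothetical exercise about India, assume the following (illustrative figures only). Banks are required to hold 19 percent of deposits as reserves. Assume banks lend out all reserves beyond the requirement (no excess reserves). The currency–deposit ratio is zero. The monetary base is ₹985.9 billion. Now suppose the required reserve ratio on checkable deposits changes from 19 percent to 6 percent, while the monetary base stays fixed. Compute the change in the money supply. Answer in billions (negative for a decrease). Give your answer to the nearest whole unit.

₹11243 billion

Initially m₁ = 1 / (0.19) ≈ 5.2632, so M₁ = 5.2632 × 985.9 ≈ 5188.9889 billion.
After the change m₂ = 1 / (0.06) ≈ 16.6667, so M₂ = 16.6667 × 985.9 ≈ 16431.6995 billion.
ΔM = M₂ − M₁ = 16431.6995 − 5188.9889 = 11242.7106 billion.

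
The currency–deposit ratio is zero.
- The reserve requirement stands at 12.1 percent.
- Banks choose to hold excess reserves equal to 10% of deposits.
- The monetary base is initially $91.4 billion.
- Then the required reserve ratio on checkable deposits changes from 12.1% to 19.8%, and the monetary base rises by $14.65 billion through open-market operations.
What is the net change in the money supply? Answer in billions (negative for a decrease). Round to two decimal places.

Before: m₁ = 1 / (0.121 + 0.1) ≈ 4.524887, MB₁ = 91.4, so M₁ = 4.524887 × 91.4 ≈ 413.5747 billion.
After: m₂ = 1 / (0.198 + 0.1) ≈ 3.355705, MB₂ = 91.4 + 14.65 = 106.05, so M₂ = 3.355705 × 106.05 ≈ 355.8725 billion.
ΔM = M₂ − M₁ = 355.8725 − 413.5747 = -57.7022 billion.

-57.70 billion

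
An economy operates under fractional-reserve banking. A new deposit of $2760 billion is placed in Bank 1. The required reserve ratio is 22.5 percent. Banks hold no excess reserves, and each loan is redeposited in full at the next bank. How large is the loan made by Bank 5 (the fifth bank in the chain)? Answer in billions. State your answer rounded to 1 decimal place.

Each bank lends a fraction (1 − rr) = 0.7750 of the deposit it receives, so Bank 5 receives 2760·0.7750^4 and lends 2760·0.7750^5 ≈ 771.6451 billion.

$771.6 billion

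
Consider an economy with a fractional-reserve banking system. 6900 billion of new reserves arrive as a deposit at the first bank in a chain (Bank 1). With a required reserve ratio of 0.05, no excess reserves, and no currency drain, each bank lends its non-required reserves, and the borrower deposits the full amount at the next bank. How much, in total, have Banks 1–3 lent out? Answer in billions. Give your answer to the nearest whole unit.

18698 billion

Bank i lends (1 − rr)^i of the original deposit: Bank 1 lends 6900·0.9500 = 6555.0000, Bank 2 lends 6900·0.9500² = 6227.2500, and so on.
Summing a geometric series: total = 6900·[0.9500·(1 − 0.9500^3) / (1 − 0.9500)] = 18698.1375 billion.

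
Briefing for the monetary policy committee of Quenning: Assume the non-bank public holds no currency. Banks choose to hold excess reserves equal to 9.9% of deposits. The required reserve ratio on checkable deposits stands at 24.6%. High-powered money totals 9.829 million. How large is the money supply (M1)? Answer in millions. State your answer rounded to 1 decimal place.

The money multiplier is m = 1 / (rr + e) = 1 / (0.246 + 0.099) ≈ 2.8986.
So M = m × MB = 2.8986 × 9.829 ≈ 28.4903 million.

28.5 million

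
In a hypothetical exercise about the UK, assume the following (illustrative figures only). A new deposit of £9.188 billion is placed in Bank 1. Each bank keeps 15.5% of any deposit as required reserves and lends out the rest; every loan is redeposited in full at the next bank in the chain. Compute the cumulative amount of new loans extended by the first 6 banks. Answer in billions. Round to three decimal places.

Bank i lends (1 − rr)^i of the original deposit: Bank 1 lends 9.188·0.8450 ≈ 7.7639, Bank 2 lends 9.188·0.8450² ≈ 6.5605, and so on.
Summing a geometric series: total = 9.188·[0.8450·(1 − 0.8450^6) / (1 − 0.8450)] ≈ 31.8552 billion.

£31.855 billion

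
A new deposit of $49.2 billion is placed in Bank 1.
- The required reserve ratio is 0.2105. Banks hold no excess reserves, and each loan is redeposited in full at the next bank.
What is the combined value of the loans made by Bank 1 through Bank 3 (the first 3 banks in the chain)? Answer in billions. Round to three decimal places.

Bank i lends (1 − rr)^i of the original deposit: Bank 1 lends 49.2·0.7895 = 38.8434, Bank 2 lends 49.2·0.7895² ≈ 30.6669, and so on.
Summing a geometric series: total = 49.2·[0.7895·(1 − 0.7895^3) / (1 − 0.7895)] ≈ 93.7218 billion.

$93.722 billion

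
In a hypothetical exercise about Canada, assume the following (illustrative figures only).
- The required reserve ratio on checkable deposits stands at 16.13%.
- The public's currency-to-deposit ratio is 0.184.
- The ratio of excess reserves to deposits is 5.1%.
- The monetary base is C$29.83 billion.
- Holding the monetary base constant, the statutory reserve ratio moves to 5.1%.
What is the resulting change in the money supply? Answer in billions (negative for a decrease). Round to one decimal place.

Initially m₁ = (1 + 0.184) / (0.1613 + 0.051 + 0.184) ≈ 2.9876, so M₁ = 2.9876 × 29.83 ≈ 89.1201 billion.
After the change m₂ = (1 + 0.184) / (0.051 + 0.051 + 0.184) ≈ 4.1399, so M₂ = 4.1399 × 29.83 ≈ 123.4932 billion.
ΔM = M₂ − M₁ = 123.4932 − 89.1201 = 34.3731 billion.

C$34.4 billion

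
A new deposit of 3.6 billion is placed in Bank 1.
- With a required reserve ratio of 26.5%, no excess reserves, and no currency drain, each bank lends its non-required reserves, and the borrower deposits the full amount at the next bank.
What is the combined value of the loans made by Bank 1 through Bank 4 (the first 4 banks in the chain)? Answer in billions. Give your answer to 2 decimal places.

Bank i lends (1 − rr)^i of the original deposit: Bank 1 lends 3.6·0.7350 = 2.6460, Bank 2 lends 3.6·0.7350² ≈ 1.9448, and so on.
Summing a geometric series: total = 3.6·[0.7350·(1 − 0.7350^4) / (1 − 0.7350)] ≈ 7.0709 billion.

7.07 billion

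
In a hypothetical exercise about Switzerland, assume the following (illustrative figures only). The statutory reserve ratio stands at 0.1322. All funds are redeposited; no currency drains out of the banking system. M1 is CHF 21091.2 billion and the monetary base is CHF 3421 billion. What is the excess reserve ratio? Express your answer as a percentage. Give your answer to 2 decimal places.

Using m = M/MB = 21091.2/3421 ≈ 6.165215. Since m = (1 + c)/(c + rr + e), the denominator satisfies c + rr + e = (1 + c)/m = (1 + 0) / 6.165215 ≈ 0.162200.
With c = 0 and rr = 0.1322, the excess reserve ratio is 0.162200 − 0 − 0.1322 = 0.03.

3.00%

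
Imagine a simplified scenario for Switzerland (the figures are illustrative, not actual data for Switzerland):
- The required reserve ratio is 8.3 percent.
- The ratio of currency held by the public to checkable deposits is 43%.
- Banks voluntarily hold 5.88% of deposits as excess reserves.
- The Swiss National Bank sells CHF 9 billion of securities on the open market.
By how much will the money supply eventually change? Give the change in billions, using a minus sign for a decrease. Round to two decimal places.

-22.51 billion

The money multiplier is m = (1 + c) / (rr + e + c) = (1 + 0.43) / (0.083 + 0.0588 + 0.43) ≈ 2.5009.
The sale removes 9 billion of base, so ΔM = m × ΔMB = 2.5009 × (−9) = -22.5081 billion.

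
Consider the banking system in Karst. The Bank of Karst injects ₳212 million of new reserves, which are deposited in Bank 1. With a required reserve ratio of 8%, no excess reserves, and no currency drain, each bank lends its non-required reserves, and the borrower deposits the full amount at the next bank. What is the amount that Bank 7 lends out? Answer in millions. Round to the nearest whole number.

Each bank lends a fraction (1 − rr) = 0.9200 of the deposit it receives, so Bank 7 receives 212·0.9200^6 and lends 212·0.9200^7 ≈ 118.2635 million.

₳118 million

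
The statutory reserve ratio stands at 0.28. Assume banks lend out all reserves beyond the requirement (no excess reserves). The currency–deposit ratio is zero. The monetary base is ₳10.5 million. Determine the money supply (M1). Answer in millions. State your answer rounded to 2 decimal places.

With no currency drain or excess reserves, the money multiplier is m = 1/rr = 1/0.28 ≈ 3.57143.
Money supply M = m × MB = 3.57143 × 10.5 ≈ 37.5 million.

₳37.50 million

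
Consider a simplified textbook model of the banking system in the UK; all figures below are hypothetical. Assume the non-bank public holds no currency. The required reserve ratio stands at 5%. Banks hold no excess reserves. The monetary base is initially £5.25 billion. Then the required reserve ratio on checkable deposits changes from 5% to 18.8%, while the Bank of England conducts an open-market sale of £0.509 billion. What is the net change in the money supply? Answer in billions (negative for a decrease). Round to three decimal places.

-79.782 billion

Before: m₁ = 1 / (0.05) = 20, MB₁ = 5.25, so M₁ = 20 × 5.25 = 105 billion.
After: m₂ = 1 / (0.188) ≈ 5.31915, MB₂ = 5.25 − 0.509 = 4.741, so M₂ = 5.31915 × 4.741 ≈ 25.2181 billion.
ΔM = M₂ − M₁ = 25.2181 − 105 = -79.7819 billion.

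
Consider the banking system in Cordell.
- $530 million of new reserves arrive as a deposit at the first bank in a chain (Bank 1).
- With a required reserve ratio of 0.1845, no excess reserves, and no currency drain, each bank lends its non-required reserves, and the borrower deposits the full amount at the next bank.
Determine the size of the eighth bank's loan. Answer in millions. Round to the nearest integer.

Each bank lends a fraction (1 − rr) = 0.8155 of the deposit it receives, so Bank 8 receives 530·0.8155^7 and lends 530·0.8155^8 ≈ 103.6735 million.

$104 million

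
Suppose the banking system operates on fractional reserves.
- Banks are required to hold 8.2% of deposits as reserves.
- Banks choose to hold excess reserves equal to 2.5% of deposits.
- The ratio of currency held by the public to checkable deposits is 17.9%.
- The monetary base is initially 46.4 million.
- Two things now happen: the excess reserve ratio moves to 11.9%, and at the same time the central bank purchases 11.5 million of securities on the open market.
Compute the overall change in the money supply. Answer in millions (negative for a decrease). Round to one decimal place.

-11.6 million

Before: m₁ = (1 + 0.179) / (0.082 + 0.025 + 0.179) ≈ 4.1224, MB₁ = 46.4, so M₁ = 4.1224 × 46.4 ≈ 191.2794 million.
After: m₂ = (1 + 0.179) / (0.082 + 0.119 + 0.179) ≈ 3.1026, MB₂ = 46.4 + 11.5 = 57.9, so M₂ = 3.1026 × 57.9 ≈ 179.6405 million.
ΔM = M₂ − M₁ = 179.6405 − 191.2794 = -11.6389 million.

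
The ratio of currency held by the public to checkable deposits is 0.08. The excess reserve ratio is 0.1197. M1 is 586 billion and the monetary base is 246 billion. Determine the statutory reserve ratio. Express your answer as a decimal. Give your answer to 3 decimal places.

0.254

Using m = M/MB = 586/246 ≈ 2.382114. Since m = (1 + c)/(c + rr + e), the denominator satisfies c + rr + e = (1 + c)/m = (1 + 0.08) / 2.382114 ≈ 0.453379.
With c = 0.08 and e = 0.1197, the statutory reserve ratio is 0.453379 − 0.08 − 0.1197 = 0.253679.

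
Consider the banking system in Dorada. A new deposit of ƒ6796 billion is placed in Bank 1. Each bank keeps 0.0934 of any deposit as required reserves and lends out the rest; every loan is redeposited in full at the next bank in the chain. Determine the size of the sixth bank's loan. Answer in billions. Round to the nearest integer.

ƒ3774 billion

Each bank lends a fraction (1 − rr) = 0.9066 of the deposit it receives, so Bank 6 receives 6796·0.9066^5 and lends 6796·0.9066^6 ≈ 3773.5287 billion.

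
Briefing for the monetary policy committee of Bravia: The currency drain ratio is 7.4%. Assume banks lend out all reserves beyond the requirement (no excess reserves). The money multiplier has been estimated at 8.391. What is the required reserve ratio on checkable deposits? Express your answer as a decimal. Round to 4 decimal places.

Using m = 8.391. Since m = (1 + c)/(c + rr + e), the denominator satisfies c + rr + e = (1 + c)/m = (1 + 0.074) / 8.391 ≈ 0.127994.
With c = 0.074 and e = 0, the required reserve ratio on checkable deposits is 0.127994 − 0.074 − 0 = 0.053994.

0.0540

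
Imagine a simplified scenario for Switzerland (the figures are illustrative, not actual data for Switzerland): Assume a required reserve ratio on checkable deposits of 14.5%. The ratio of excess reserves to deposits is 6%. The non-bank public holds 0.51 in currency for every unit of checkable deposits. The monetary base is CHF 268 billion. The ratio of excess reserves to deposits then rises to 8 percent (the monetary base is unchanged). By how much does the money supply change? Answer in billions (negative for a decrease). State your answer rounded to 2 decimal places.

-15.40 billion

Initially m₁ = (1 + 0.51) / (0.145 + 0.06 + 0.51) ≈ 2.111888, so M₁ = 2.111888 × 268 ≈ 565.986 billion.
After the change m₂ = (1 + 0.51) / (0.145 + 0.08 + 0.51) ≈ 2.054422, so M₂ = 2.054422 × 268 ≈ 550.5851 billion.
ΔM = M₂ − M₁ = 550.5851 − 565.986 = -15.4009 billion.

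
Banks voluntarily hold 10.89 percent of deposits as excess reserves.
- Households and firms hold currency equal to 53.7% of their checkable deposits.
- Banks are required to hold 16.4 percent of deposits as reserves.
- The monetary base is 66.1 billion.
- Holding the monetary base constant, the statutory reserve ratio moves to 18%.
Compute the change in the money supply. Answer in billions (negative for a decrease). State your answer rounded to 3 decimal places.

Initially m₁ = (1 + 0.537) / (0.164 + 0.1089 + 0.537) ≈ 1.897765, so M₁ = 1.897765 × 66.1 ≈ 125.4423 billion.
After the change m₂ = (1 + 0.537) / (0.18 + 0.1089 + 0.537) ≈ 1.861000, so M₂ = 1.861000 × 66.1 = 123.0121 billion.
ΔM = M₂ − M₁ = 123.0121 − 125.4423 = -2.4302 billion.

-2.430 billion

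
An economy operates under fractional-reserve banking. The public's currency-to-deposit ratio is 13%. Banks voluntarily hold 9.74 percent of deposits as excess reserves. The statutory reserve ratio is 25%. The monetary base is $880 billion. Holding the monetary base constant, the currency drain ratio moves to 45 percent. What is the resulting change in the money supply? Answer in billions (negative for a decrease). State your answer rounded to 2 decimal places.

Initially m₁ = (1 + 0.13) / (0.25 + 0.0974 + 0.13) ≈ 2.366988, so M₁ = 2.366988 × 880 ≈ 2082.9494 billion.
After the change m₂ = (1 + 0.45) / (0.25 + 0.0974 + 0.45) ≈ 1.818410, so M₂ = 1.818410 × 880 = 1600.2008 billion.
ΔM = M₂ − M₁ = 1600.2008 − 2082.9494 = -482.7486 billion.

-482.75 billion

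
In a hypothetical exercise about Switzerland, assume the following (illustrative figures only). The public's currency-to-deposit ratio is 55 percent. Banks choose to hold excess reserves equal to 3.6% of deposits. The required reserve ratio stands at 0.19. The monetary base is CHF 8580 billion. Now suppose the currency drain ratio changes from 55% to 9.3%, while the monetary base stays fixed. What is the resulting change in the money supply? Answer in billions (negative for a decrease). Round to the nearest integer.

CHF 12260 billion

Initially m₁ = (1 + 0.55) / (0.19 + 0.036 + 0.55) ≈ 1.99742, so M₁ = 1.99742 × 8580 = 17137.8636 billion.
After the change m₂ = (1 + 0.093) / (0.19 + 0.036 + 0.093) ≈ 3.42633, so M₂ = 3.42633 × 8580 = 29397.9114 billion.
ΔM = M₂ − M₁ = 29397.9114 − 17137.8636 = 12260.0478 billion.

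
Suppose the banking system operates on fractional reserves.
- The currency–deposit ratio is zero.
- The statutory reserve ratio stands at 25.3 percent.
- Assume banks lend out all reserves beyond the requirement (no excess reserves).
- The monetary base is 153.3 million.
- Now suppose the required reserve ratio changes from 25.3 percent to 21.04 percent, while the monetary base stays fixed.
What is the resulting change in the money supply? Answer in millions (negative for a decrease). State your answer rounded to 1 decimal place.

122.7 million

Initially m₁ = 1 / (0.253) ≈ 3.95257, so M₁ = 3.95257 × 153.3 ≈ 605.929 million.
After the change m₂ = 1 / (0.2104) ≈ 4.75285, so M₂ = 4.75285 × 153.3 ≈ 728.6119 million.
ΔM = M₂ − M₁ = 728.6119 − 605.929 = 122.6829 million.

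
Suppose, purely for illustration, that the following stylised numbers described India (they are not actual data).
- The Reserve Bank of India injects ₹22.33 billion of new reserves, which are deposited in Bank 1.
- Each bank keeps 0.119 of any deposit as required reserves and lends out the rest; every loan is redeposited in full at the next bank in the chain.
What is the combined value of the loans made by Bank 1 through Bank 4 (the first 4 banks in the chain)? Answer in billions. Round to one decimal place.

₹65.7 billion

Bank i lends (1 − rr)^i of the original deposit: Bank 1 lends 22.33·0.8810 ≈ 19.6727, Bank 2 lends 22.33·0.8810² ≈ 17.3317, and so on.
Summing a geometric series: total = 22.33·[0.8810·(1 − 0.8810^4) / (1 − 0.8810)] ≈ 65.7258 billion.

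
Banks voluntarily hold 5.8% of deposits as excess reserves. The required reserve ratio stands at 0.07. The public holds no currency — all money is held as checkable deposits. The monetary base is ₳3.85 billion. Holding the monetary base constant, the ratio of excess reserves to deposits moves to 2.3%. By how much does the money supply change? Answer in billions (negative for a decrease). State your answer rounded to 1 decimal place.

₳11.3 billion

Initially m₁ = 1 / (0.07 + 0.058) = 7.8125, so M₁ = 7.8125 × 3.85 ≈ 30.0781 billion.
After the change m₂ = 1 / (0.07 + 0.023) ≈ 10.7527, so M₂ = 10.7527 × 3.85 ≈ 41.3979 billion.
ΔM = M₂ − M₁ = 41.3979 − 30.0781 = 11.3198 billion.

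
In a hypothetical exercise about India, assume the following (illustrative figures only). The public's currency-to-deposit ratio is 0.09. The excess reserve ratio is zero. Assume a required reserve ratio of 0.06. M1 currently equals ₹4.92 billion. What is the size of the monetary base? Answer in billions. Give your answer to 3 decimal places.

The money multiplier is m = (1 + c) / (rr + c) = (1 + 0.09) / (0.06 + 0.09) ≈ 7.26667.
MB = M / m = 4.92 / 7.26667 ≈ 0.6771 billion.

₹0.677 billion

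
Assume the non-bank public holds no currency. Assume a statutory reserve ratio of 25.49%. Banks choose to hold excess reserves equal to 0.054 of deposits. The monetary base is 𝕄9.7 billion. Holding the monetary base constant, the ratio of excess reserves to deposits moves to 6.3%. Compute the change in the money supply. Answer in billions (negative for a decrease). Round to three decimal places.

Initially m₁ = 1 / (0.2549 + 0.054) ≈ 3.23729, so M₁ = 3.23729 × 9.7 ≈ 31.4017 billion.
After the change m₂ = 1 / (0.2549 + 0.063) ≈ 3.14564, so M₂ = 3.14564 × 9.7 ≈ 30.5127 billion.
ΔM = M₂ − M₁ = 30.5127 − 31.4017 = -0.889 billion.

-0.889 billion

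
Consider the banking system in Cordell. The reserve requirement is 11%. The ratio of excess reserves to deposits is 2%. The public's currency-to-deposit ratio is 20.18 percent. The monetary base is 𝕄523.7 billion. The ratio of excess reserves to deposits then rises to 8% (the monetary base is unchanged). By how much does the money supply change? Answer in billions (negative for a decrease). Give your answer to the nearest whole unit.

Initially m₁ = (1 + 0.2018) / (0.11 + 0.02 + 0.2018) ≈ 3.6221, so M₁ = 3.6221 × 523.7 ≈ 1896.8938 billion.
After the change m₂ = (1 + 0.2018) / (0.11 + 0.08 + 0.2018) ≈ 3.0674, so M₂ = 3.0674 × 523.7 ≈ 1606.3974 billion.
ΔM = M₂ − M₁ = 1606.3974 − 1896.8938 = -290.4964 billion.

-290 billion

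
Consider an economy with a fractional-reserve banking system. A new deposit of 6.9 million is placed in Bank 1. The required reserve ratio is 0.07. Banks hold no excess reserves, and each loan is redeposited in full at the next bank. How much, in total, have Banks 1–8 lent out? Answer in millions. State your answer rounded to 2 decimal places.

Bank i lends (1 − rr)^i of the original deposit: Bank 1 lends 6.9·0.9300 = 6.4170, Bank 2 lends 6.9·0.9300² ≈ 5.9678, and so on.
Summing a geometric series: total = 6.9·[0.9300·(1 − 0.9300^8) / (1 − 0.9300)] ≈ 40.3738 million.

40.37 million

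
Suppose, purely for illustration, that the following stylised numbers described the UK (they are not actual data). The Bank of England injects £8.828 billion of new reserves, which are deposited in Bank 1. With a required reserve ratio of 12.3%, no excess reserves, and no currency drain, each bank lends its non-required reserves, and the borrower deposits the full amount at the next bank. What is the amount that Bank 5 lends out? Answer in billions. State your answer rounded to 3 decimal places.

£4.580 billion

Each bank lends a fraction (1 − rr) = 0.8770 of the deposit it receives, so Bank 5 receives 8.828·0.8770^4 and lends 8.828·0.8770^5 ≈ 4.5799 billion.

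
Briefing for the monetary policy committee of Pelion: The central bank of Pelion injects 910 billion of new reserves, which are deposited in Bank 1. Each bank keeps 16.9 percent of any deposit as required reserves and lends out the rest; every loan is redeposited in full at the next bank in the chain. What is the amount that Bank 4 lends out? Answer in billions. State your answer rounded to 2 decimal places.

433.96 billion

Each bank lends a fraction (1 − rr) = 0.8310 of the deposit it receives, so Bank 4 receives 910·0.8310^3 and lends 910·0.8310^4 ≈ 433.9558 billion.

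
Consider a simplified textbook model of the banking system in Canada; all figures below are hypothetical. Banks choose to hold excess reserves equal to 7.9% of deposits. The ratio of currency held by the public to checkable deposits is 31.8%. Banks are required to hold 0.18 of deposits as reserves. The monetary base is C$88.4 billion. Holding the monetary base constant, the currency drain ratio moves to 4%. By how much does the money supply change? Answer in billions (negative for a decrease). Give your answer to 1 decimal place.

C$105.6 billion

Initially m₁ = (1 + 0.318) / (0.18 + 0.079 + 0.318) ≈ 2.2842, so M₁ = 2.2842 × 88.4 ≈ 201.9233 billion.
After the change m₂ = (1 + 0.04) / (0.18 + 0.079 + 0.04) ≈ 3.4783, so M₂ = 3.4783 × 88.4 ≈ 307.4817 billion.
ΔM = M₂ − M₁ = 307.4817 − 201.9233 = 105.5584 billion.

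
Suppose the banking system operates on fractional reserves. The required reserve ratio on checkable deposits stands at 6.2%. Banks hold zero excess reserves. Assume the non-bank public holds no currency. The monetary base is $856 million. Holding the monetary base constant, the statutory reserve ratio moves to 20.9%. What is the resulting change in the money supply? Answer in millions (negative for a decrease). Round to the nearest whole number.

Initially m₁ = 1 / (0.062) ≈ 16.1290, so M₁ = 16.1290 × 856 = 13806.424 million.
After the change m₂ = 1 / (0.209) ≈ 4.7847, so M₂ = 4.7847 × 856 = 4095.7032 million.
ΔM = M₂ − M₁ = 4095.7032 − 13806.424 = -9710.7208 million.

-9711 million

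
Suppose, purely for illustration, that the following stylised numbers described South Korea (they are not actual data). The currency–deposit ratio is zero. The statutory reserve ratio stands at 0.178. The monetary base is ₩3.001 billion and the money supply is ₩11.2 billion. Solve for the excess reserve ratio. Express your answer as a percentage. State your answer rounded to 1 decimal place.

Using m = M/MB = 11.2/3.001 ≈ 3.732089. Since m = (1 + c)/(c + rr + e), the denominator satisfies c + rr + e = (1 + c)/m = (1 + 0) / 3.732089 ≈ 0.267946.
With c = 0 and rr = 0.178, the excess reserve ratio is 0.267946 − 0 − 0.178 = 0.089946.

9.0%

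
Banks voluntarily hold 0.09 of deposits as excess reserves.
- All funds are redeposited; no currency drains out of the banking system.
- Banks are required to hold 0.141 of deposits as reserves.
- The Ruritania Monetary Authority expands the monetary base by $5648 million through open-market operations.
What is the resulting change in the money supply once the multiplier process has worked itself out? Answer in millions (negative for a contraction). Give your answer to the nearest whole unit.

$24450 million

The money multiplier is m = 1 / (rr + e) = 1 / (0.141 + 0.09) ≈ 4.32900.
The purchase adds 5648 million of base, so ΔM = m × ΔMB = 4.32900 × (+5648) = 24450.192 million.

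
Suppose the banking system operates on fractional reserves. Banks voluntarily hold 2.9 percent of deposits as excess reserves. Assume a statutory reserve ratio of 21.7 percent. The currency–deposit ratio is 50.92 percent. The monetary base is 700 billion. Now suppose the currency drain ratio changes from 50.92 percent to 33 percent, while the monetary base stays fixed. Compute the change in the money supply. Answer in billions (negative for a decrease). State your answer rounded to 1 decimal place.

Initially m₁ = (1 + 0.5092) / (0.217 + 0.029 + 0.5092) ≈ 1.99841, so M₁ = 1.99841 × 700 = 1398.887 billion.
After the change m₂ = (1 + 0.33) / (0.217 + 0.029 + 0.33) ≈ 2.30903, so M₂ = 2.30903 × 700 = 1616.321 billion.
ΔM = M₂ − M₁ = 1616.321 − 1398.887 = 217.434 billion.

217.4 billion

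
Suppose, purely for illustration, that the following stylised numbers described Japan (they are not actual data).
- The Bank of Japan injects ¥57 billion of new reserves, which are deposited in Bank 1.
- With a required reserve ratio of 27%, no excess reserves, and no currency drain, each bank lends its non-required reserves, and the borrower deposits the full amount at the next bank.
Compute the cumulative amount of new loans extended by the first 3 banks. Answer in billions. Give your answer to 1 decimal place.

¥94.2 billion

Bank i lends (1 − rr)^i of the original deposit: Bank 1 lends 57·0.7300 = 41.6100, Bank 2 lends 57·0.7300² = 30.3753, and so on.
Summing a geometric series: total = 57·[0.7300·(1 − 0.7300^3) / (1 − 0.7300)] ≈ 94.1593 billion.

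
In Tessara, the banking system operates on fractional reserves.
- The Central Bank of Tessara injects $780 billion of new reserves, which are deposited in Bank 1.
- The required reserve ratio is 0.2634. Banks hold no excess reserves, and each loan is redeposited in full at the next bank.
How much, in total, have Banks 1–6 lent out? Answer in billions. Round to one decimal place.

Bank i lends (1 − rr)^i of the original deposit: Bank 1 lends 780·0.7366 = 574.5480, Bank 2 lends 780·0.7366² ≈ 423.2121, and so on.
Summing a geometric series: total = 780·[0.7366·(1 − 0.7366^6) / (1 − 0.7366)] ≈ 1832.8574 billion.

$1832.9 billion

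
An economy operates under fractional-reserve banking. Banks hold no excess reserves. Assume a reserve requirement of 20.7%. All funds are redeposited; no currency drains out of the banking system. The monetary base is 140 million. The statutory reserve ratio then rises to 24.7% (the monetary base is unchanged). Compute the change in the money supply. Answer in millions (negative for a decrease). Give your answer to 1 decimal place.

Initially m₁ = 1 / (0.207) ≈ 4.83092, so M₁ = 4.83092 × 140 = 676.3288 million.
After the change m₂ = 1 / (0.247) ≈ 4.04858, so M₂ = 4.04858 × 140 = 566.8012 million.
ΔM = M₂ − M₁ = 566.8012 − 676.3288 = -109.5276 million.

-109.5 million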